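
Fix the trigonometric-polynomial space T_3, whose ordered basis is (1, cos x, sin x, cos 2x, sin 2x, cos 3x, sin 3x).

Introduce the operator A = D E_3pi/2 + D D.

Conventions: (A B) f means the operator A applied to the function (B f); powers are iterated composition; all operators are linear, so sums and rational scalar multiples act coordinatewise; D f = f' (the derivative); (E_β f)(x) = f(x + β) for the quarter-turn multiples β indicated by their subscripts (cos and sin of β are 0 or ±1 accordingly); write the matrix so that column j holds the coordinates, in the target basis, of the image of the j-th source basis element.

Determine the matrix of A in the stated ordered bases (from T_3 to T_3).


the matrix is [[0, 0, 0, 0, 0, 0, 0]; [0, 0, 0, 0, 0, 0, 0]; [0, 0, 0, 0, 0, 0, 0]; [0, 0, 0, -4, -2, 0, 0]; [0, 0, 0, 2, -4, 0, 0]; [0, 0, 0, 0, 0, -12, 0]; [0, 0, 0, 0, 0, 0, -12]] (rows listed top to bottom)

image of 1: 0
image of cos x: 0
image of sin x: 0
image of cos 2x: -4cos 2x + 2sin 2x
image of sin 2x: -2cos 2x - 4sin 2x
image of cos 3x: -12cos 3x
image of sin 3x: -12sin 3x
each image's coordinates form column j of the matrix


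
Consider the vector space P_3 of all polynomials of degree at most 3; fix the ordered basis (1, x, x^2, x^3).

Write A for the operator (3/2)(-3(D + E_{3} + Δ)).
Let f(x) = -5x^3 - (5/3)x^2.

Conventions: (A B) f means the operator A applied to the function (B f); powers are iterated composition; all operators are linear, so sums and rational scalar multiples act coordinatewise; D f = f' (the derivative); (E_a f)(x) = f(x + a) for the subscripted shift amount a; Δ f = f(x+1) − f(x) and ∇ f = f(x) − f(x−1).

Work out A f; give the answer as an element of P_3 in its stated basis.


D f = -15x^2 - (10/3)x
E_{3} f = -5x^3 - (140/3)x^2 - 145x - 150
Δ f = -15x^2 - (55/3)x - 20/3
(D + E_{3} + Δ) f = -5x^3 - (230/3)x^2 - (500/3)x - 470/3
(-3(D + E_{3} + Δ)) f = 15x^3 + 230x^2 + 500x + 470
((3/2)(-3(D + E_{3} + Δ))) f = (45/2)x^3 + 345x^2 + 750x + 705

the result is g(x) = (45/2)x^3 + 345x^2 + 750x + 705


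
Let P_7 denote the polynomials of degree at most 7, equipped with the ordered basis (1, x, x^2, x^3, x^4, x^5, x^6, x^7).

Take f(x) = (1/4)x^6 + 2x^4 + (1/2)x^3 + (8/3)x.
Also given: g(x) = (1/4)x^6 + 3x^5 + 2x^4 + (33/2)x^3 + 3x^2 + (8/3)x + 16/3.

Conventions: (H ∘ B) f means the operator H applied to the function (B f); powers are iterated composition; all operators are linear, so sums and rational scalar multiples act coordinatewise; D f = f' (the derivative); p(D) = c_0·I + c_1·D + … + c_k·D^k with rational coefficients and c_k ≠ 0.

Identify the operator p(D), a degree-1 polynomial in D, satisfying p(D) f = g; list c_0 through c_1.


D^0 f = (1/4)x^6 + 2x^4 + (1/2)x^3 + (8/3)x
D^1 f = (3/2)x^5 + 8x^3 + (3/2)x^2 + 8/3
matching coefficients of g against c_0 f + c_1 Df + … from the top degree down determines the c_i
solution: c_0 = 1, c_1 = 2

p(D) = I + 2·D, i.e. c_0 = 1, c_1 = 2


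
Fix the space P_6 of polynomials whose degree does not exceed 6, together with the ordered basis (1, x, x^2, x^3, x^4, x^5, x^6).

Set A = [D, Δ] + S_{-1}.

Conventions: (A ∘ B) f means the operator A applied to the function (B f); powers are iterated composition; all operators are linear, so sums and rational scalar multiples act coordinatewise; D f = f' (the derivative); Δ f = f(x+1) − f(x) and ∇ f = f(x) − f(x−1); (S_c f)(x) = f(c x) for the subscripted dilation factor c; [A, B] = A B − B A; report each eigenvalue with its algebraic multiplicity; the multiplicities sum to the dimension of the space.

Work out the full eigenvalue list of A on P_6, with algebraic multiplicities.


λ = -1 (multiplicity 3), λ = 1 (multiplicity 4)

image of 1: 1
image of x: -x
image of x^2: x^2
image of x^3: -x^3
image of x^4: x^4
image of x^5: -x^5
image of x^6: x^6
the matrix is upper triangular; its diagonal is (1, -1, 1, -1, 1, -1, 1)
for a triangular matrix the eigenvalues are the diagonal entries, with algebraic multiplicity their repetition count


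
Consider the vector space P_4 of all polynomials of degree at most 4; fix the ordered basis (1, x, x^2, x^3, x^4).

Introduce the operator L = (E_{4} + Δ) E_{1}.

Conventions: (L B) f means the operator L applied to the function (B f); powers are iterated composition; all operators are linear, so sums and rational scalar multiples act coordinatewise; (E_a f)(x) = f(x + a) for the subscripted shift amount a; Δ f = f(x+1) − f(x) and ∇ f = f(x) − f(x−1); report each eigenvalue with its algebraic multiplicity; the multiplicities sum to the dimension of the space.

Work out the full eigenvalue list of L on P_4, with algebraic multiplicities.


image of 1: 1
image of x: x + 6
image of x^2: x^2 + 12x + 28
image of x^3: x^3 + 18x^2 + 84x + 132
image of x^4: x^4 + 24x^3 + 168x^2 + 528x + 640
the matrix is upper triangular; its diagonal is (1, 1, 1, 1, 1)
for a triangular matrix the eigenvalues are the diagonal entries, with algebraic multiplicity their repetition count

λ = 1 (multiplicity 5)


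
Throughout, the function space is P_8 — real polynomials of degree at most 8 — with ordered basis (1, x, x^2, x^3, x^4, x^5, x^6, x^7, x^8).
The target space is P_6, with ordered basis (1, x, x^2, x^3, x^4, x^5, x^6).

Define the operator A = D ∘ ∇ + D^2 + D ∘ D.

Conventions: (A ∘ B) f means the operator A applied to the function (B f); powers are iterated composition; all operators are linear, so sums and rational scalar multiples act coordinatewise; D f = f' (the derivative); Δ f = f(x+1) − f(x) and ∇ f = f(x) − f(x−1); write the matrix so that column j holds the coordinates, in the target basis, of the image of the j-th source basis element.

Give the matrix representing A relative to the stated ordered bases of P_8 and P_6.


image of 1: 0
image of x: 0
image of x^2: 6
image of x^3: 18x - 3
image of x^4: 36x^2 - 12x + 4
image of x^5: 60x^3 - 30x^2 + 20x - 5
image of x^6: 90x^4 - 60x^3 + 60x^2 - 30x + 6
image of x^7: 126x^5 - 105x^4 + 140x^3 - 105x^2 + 42x - 7
image of x^8: 168x^6 - 168x^5 + 280x^4 - 280x^3 + 168x^2 - 56x + 8
each image's coordinates form column j of the matrix

the matrix is [[0, 0, 6, -3, 4, -5, 6, -7, 8]; [0, 0, 0, 18, -12, 20, -30, 42, -56]; [0, 0, 0, 0, 36, -30, 60, -105, 168]; [0, 0, 0, 0, 0, 60, -60, 140, -280]; [0, 0, 0, 0, 0, 0, 90, -105, 280]; [0, 0, 0, 0, 0, 0, 0, 126, -168]; [0, 0, 0, 0, 0, 0, 0, 0, 168]] (rows listed top to bottom)


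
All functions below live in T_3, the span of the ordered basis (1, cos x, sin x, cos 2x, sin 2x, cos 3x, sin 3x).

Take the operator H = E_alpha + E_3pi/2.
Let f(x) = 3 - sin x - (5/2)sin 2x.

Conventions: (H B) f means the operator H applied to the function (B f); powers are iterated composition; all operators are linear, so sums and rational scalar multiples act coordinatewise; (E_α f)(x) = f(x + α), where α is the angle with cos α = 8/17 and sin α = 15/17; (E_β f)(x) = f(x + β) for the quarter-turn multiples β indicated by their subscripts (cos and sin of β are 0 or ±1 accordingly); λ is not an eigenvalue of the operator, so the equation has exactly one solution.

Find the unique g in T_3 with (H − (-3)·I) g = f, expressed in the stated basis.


write g with unknown coordinates in the stated basis and equate coefficients in (H − (-3)·I) g = f
solving from the highest basis element down gives g = 3/5 - (2/205)cos x - (59/205)sin x + (200/267)cos 2x - (695/534)sin 2x
check: H g = 6/5 + (6/205)cos x - (28/205)sin x - (200/89)cos 2x + (125/89)sin 2x
so H g − (-3)·g = 3 - sin x - (5/2)sin 2x = f ✓

the image equals g(x) = 3/5 - (2/205)cos x - (59/205)sin x + (200/267)cos 2x - (695/534)sin 2x


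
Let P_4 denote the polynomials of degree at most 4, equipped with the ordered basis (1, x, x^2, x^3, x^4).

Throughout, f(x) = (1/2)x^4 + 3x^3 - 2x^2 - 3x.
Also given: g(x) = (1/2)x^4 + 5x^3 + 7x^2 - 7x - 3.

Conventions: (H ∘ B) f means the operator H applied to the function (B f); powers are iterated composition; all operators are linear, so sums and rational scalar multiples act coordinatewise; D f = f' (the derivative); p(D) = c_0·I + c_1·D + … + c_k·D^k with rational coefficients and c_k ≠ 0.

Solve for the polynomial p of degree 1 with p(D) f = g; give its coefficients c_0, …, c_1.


c_0 = 1, c_1 = 1

D^0 f = (1/2)x^4 + 3x^3 - 2x^2 - 3x
D^1 f = 2x^3 + 9x^2 - 4x - 3
matching coefficients of g against c_0 f + c_1 Df + … from the top degree down determines the c_i
solution: c_0 = 1, c_1 = 1


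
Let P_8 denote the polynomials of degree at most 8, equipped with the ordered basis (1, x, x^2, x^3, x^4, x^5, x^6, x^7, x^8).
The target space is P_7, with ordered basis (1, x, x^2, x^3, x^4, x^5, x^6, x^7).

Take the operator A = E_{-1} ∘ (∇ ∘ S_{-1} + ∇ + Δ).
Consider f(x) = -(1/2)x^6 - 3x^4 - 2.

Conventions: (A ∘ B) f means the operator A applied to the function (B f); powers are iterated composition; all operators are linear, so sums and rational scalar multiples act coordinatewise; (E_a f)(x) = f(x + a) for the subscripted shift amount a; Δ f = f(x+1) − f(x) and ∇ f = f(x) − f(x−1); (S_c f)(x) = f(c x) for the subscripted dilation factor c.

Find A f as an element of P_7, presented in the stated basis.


the image equals g(x) = -9x^5 + (105/2)x^4 - 186x^3 + (717/2)x^2 - 369x + 313/2

S_{-1} f = -(1/2)x^6 - 3x^4 - 2
∇ S_{-1} f = -3x^5 + (15/2)x^4 - 22x^3 + (51/2)x^2 - 15x + 7/2
∇ f = -3x^5 + (15/2)x^4 - 22x^3 + (51/2)x^2 - 15x + 7/2
Δ f = -3x^5 - (15/2)x^4 - 22x^3 - (51/2)x^2 - 15x - 7/2
(∇ ∘ S_{-1} + ∇ + Δ) f = -9x^5 + (15/2)x^4 - 66x^3 + (51/2)x^2 - 45x + 7/2
E_{-1} (∇ ∘ S_{-1} + ∇ + Δ) f = -9x^5 + (105/2)x^4 - 186x^3 + (717/2)x^2 - 369x + 313/2


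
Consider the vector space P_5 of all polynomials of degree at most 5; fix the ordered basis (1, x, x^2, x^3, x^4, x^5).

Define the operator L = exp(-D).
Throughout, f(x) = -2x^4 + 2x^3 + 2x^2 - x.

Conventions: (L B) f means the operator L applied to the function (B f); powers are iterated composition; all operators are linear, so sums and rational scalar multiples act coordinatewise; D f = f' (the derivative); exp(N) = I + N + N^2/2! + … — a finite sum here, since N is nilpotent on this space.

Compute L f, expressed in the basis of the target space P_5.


the result is g(x) = -2x^4 + 10x^3 - 16x^2 + 9x - 1

order-1 term: 8x^3 - 6x^2 - 4x + 1
order-2 term: -12x^2 + 6x + 2
order-3 term: 8x - 2
order-4 term: -2
the series for exp(-D) f terminates at order 4
exp(-D) f = -2x^4 + 10x^3 - 16x^2 + 9x - 1


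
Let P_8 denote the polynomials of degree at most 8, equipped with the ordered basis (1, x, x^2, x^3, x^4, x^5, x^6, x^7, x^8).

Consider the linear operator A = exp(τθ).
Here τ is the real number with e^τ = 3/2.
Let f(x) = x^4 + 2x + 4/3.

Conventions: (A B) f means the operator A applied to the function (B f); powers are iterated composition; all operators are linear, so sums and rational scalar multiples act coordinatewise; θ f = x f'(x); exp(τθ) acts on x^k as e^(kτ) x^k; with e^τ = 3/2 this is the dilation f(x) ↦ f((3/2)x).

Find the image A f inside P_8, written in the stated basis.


the image equals g(x) = (81/16)x^4 + 3x + 4/3

exp(τθ) x^k = e^(kτ) x^k; with e^τ = 3/2 this sends x^k to (3/2)^k x^k
x ↦ 3/2 x
x^4 ↦ 81/16 x^4
applying this coordinatewise to f: exp(τθ) f = (81/16)x^4 + 3x + 4/3


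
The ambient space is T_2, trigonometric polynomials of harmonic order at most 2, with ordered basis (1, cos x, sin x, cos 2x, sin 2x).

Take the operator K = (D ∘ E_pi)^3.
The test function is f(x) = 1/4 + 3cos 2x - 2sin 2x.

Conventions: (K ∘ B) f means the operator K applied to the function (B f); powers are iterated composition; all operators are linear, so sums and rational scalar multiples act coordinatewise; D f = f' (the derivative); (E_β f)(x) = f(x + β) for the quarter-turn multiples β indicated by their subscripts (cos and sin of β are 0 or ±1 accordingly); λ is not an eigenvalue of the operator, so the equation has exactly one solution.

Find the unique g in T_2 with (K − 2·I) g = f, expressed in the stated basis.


the image equals g(x) = -1/8 - (11/34)cos 2x - (5/17)sin 2x

write g with unknown coordinates in the stated basis and equate coefficients in (K − 2·I) g = f
solving from the highest basis element down gives g = -1/8 - (11/34)cos 2x - (5/17)sin 2x
check: K g = (40/17)cos 2x - (44/17)sin 2x
so K g − 2·g = 1/4 + 3cos 2x - 2sin 2x = f ✓


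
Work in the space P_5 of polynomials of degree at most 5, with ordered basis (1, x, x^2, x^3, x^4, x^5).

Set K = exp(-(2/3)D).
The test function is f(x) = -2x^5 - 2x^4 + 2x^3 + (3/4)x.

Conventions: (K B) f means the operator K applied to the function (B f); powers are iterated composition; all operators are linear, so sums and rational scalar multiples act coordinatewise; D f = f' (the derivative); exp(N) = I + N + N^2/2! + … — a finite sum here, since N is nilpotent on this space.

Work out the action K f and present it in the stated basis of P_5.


order-1 term: (20/3)x^4 + (16/3)x^3 - 4x^2 - 1/2
order-2 term: -(80/9)x^3 - (16/3)x^2 + (8/3)x
order-3 term: (160/27)x^2 + (64/27)x - 16/27
order-4 term: -(160/81)x - 32/81
order-5 term: 64/243
the series for exp(-(2/3)D) f terminates at order 5
exp(-(2/3)D) f = -2x^5 + (14/3)x^4 - (14/9)x^3 - (92/27)x^2 + (1235/324)x - 595/486

g(x) = -2x^5 + (14/3)x^4 - (14/9)x^3 - (92/27)x^2 + (1235/324)x - 595/486


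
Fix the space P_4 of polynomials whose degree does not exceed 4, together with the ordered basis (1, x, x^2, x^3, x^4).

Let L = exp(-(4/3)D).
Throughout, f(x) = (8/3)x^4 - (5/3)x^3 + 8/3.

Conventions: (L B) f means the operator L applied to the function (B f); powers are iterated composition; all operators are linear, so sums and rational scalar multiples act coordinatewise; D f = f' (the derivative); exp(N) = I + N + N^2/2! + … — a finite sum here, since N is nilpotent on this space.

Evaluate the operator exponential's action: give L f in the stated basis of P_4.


g(x) = (8/3)x^4 - (143/9)x^3 + (316/9)x^2 - (2768/81)x + 3656/243

order-1 term: -(128/9)x^3 + (20/3)x^2
order-2 term: (256/9)x^2 - (80/9)x
order-3 term: -(2048/81)x + 320/81
order-4 term: 2048/243
the series for exp(-(4/3)D) f terminates at order 4
exp(-(4/3)D) f = (8/3)x^4 - (143/9)x^3 + (316/9)x^2 - (2768/81)x + 3656/243


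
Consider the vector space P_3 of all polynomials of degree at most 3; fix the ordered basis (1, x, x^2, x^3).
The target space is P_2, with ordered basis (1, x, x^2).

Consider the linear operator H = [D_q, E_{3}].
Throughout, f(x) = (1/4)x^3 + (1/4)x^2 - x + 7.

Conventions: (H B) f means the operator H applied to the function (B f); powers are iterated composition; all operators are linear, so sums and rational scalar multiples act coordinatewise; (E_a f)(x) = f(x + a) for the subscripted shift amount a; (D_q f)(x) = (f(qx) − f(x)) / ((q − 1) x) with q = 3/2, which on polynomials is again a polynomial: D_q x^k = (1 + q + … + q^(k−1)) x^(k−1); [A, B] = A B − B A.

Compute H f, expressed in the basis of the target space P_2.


g(x) = -(3/2)x - 69/16

E_{3} f = (1/4)x^3 + (5/2)x^2 + (29/4)x + 13
D_q E_{3} f = (19/16)x^2 + (25/4)x + 29/4
D_q f = (19/16)x^2 + (5/8)x - 1
E_{3} D_q f = (19/16)x^2 + (31/4)x + 185/16
[D_q, E_{3}] f = -(3/2)x - 69/16


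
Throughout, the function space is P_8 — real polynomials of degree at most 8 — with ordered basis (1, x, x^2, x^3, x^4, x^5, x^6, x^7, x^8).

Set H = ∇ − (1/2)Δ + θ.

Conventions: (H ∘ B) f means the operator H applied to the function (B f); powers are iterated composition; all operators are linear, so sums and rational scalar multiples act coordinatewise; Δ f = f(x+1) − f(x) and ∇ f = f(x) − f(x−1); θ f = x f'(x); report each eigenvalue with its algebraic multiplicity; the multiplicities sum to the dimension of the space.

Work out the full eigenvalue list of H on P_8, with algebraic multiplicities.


image of 1: 0
image of x: x + 1/2
image of x^2: 2x^2 + x - 3/2
image of x^3: 3x^3 + (3/2)x^2 - (9/2)x + 1/2
image of x^4: 4x^4 + 2x^3 - 9x^2 + 2x - 3/2
image of x^5: 5x^5 + (5/2)x^4 - 15x^3 + 5x^2 - (15/2)x + 1/2
image of x^6: 6x^6 + 3x^5 - (45/2)x^4 + 10x^3 - (45/2)x^2 + 3x - 3/2
image of x^7: 7x^7 + (7/2)x^6 - (63/2)x^5 + (35/2)x^4 - (105/2)x^3 + (21/2)x^2 - (21/2)x + 1/2
image of x^8: 8x^8 + 4x^7 - 42x^6 + 28x^5 - 105x^4 + 28x^3 - 42x^2 + 4x - 3/2
the matrix is upper triangular; its diagonal is (0, 1, 2, 3, 4, 5, 6, 7, 8)
for a triangular matrix the eigenvalues are the diagonal entries, with algebraic multiplicity their repetition count

λ = 0 (multiplicity 1), λ = 1 (multiplicity 1), λ = 2 (multiplicity 1), λ = 3 (multiplicity 1), λ = 4 (multiplicity 1), λ = 5 (multiplicity 1), λ = 6 (multiplicity 1), λ = 7 (multiplicity 1), λ = 8 (multiplicity 1)


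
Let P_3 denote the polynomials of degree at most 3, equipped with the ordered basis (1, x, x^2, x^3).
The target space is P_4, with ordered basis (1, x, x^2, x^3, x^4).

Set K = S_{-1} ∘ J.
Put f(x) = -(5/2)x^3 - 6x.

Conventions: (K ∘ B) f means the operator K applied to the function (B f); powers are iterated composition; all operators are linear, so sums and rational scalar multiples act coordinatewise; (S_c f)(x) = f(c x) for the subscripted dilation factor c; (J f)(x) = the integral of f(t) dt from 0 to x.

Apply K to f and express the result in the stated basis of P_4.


J f = -(5/8)x^4 - 3x^2
S_{-1} J f = -(5/8)x^4 - 3x^2

the result is g(x) = -(5/8)x^4 - 3x^2


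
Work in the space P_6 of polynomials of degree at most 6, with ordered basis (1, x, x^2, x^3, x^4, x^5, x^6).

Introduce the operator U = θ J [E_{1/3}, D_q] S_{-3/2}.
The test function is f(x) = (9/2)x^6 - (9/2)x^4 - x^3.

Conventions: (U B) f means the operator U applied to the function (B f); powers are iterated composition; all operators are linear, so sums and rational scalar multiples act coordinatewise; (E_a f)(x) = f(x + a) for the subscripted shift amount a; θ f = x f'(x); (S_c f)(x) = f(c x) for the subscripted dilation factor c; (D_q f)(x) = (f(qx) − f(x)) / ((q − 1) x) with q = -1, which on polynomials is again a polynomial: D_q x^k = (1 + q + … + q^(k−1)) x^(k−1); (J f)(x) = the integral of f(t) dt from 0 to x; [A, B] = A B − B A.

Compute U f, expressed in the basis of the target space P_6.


S_{-3/2} f = (6561/128)x^6 - (729/32)x^4 + (27/8)x^3
D_q S_{-3/2} f = (27/8)x^2
E_{1/3} D_q S_{-3/2} f = (27/8)x^2 + (9/4)x + 3/8
E_{1/3} S_{-3/2} f = (6561/128)x^6 + (6561/64)x^5 + (8019/128)x^4 + (351/32)x^3 - (297/128)x^2 - (63/64)x - 11/128
D_q E_{1/3} S_{-3/2} f = (6561/64)x^4 + (351/32)x^2 - 63/64
[E_{1/3}, D_q] S_{-3/2} f = -(6561/64)x^4 - (243/32)x^2 + (9/4)x + 87/64
J [E_{1/3}, D_q] S_{-3/2} f = -(6561/320)x^5 - (81/32)x^3 + (9/8)x^2 + (87/64)x
θ J [E_{1/3}, D_q] S_{-3/2} f = -(6561/64)x^5 - (243/32)x^3 + (9/4)x^2 + (87/64)x

the image equals g(x) = -(6561/64)x^5 - (243/32)x^3 + (9/4)x^2 + (87/64)x


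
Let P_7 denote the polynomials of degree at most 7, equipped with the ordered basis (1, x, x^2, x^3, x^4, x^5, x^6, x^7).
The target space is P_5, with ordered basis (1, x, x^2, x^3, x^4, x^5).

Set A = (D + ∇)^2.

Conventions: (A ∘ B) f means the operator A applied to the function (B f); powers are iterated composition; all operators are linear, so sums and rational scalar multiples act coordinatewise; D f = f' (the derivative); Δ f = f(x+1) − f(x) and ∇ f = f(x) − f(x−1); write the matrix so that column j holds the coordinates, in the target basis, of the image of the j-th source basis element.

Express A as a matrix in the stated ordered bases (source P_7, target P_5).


image of 1: 0
image of x: 0
image of x^2: 8
image of x^3: 24x - 12
image of x^4: 48x^2 - 48x + 22
image of x^5: 80x^3 - 120x^2 + 110x - 40
image of x^6: 120x^4 - 240x^3 + 330x^2 - 240x + 74
image of x^7: 168x^5 - 420x^4 + 770x^3 - 840x^2 + 518x - 140
each image's coordinates form column j of the matrix

the matrix is [[0, 0, 8, -12, 22, -40, 74, -140]; [0, 0, 0, 24, -48, 110, -240, 518]; [0, 0, 0, 0, 48, -120, 330, -840]; [0, 0, 0, 0, 0, 80, -240, 770]; [0, 0, 0, 0, 0, 0, 120, -420]; [0, 0, 0, 0, 0, 0, 0, 168]] (rows listed top to bottom)


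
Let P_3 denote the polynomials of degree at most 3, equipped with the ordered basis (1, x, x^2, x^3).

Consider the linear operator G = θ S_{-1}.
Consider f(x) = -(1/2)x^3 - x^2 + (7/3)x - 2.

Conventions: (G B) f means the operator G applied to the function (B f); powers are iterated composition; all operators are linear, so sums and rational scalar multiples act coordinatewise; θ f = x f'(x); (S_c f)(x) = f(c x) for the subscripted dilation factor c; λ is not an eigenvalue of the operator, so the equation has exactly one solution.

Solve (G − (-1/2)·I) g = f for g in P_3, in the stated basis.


g(x) = (1/5)x^3 - (2/5)x^2 - (14/3)x - 4

write g with unknown coordinates in the stated basis and equate coefficients in (G − (-1/2)·I) g = f
solving from the highest basis element down gives g = (1/5)x^3 - (2/5)x^2 - (14/3)x - 4
check: G g = -(3/5)x^3 - (4/5)x^2 + (14/3)x
so G g − (-1/2)·g = -(1/2)x^3 - x^2 + (7/3)x - 2 = f ✓


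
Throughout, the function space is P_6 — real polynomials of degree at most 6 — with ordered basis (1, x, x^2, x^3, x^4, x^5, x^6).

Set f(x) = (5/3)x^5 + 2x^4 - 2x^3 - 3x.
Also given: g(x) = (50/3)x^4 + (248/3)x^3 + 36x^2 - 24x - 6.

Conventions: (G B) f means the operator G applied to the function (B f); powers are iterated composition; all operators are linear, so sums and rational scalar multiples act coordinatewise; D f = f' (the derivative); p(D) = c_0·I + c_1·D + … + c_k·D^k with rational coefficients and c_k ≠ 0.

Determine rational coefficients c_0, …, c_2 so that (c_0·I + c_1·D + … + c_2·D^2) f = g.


D^0 f = (5/3)x^5 + 2x^4 - 2x^3 - 3x
D^1 f = (25/3)x^4 + 8x^3 - 6x^2 - 3
D^2 f = (100/3)x^3 + 24x^2 - 12x
matching coefficients of g against c_0 f + c_1 Df + … from the top degree down determines the c_i
solution: c_0 = 0, c_1 = 2, c_2 = 2

c_0 = 0, c_1 = 2, c_2 = 2


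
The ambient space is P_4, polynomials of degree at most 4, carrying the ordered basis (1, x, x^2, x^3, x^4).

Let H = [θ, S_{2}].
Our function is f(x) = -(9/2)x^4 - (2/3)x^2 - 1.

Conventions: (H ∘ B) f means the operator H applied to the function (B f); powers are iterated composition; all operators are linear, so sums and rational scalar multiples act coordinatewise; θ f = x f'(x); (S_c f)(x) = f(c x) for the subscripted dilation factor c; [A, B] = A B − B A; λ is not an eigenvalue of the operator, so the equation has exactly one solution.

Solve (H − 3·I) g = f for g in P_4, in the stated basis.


write g with unknown coordinates in the stated basis and equate coefficients in (H − 3·I) g = f
solving from the highest basis element down gives g = (3/2)x^4 + (2/9)x^2 + 1/3
check: H g = 0
so H g − 3·g = -(9/2)x^4 - (2/3)x^2 - 1 = f ✓

g(x) = (3/2)x^4 + (2/9)x^2 + 1/3


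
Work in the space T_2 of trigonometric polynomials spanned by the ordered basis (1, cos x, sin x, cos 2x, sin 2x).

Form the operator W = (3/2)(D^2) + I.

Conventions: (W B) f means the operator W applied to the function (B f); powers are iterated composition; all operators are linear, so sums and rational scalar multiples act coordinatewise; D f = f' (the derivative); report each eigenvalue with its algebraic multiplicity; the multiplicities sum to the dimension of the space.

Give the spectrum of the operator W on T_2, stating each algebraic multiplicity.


image of 1: 1
image of cos x: -(1/2)cos x
image of sin x: -(1/2)sin x
image of cos 2x: -5cos 2x
image of sin 2x: -5sin 2x
the matrix is diagonal; its diagonal is (1, -1/2, -1/2, -5, -5)
for a triangular matrix the eigenvalues are the diagonal entries, with algebraic multiplicity their repetition count

λ = -5 (multiplicity 2), λ = -1/2 (multiplicity 2), λ = 1 (multiplicity 1)


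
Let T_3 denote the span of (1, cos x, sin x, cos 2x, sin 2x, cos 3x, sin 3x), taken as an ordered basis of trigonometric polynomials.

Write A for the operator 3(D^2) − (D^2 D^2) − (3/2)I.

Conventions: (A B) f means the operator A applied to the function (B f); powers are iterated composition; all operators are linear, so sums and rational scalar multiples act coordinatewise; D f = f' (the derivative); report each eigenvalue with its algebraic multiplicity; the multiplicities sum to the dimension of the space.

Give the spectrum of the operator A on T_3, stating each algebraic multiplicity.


λ = -219/2 (multiplicity 2), λ = -59/2 (multiplicity 2), λ = -11/2 (multiplicity 2), λ = -3/2 (multiplicity 1)

image of 1: -3/2
image of cos x: -(11/2)cos x
image of sin x: -(11/2)sin x
image of cos 2x: -(59/2)cos 2x
image of sin 2x: -(59/2)sin 2x
image of cos 3x: -(219/2)cos 3x
image of sin 3x: -(219/2)sin 3x
the matrix is diagonal; its diagonal is (-3/2, -11/2, -11/2, -59/2, -59/2, -219/2, -219/2)
for a triangular matrix the eigenvalues are the diagonal entries, with algebraic multiplicity their repetition count


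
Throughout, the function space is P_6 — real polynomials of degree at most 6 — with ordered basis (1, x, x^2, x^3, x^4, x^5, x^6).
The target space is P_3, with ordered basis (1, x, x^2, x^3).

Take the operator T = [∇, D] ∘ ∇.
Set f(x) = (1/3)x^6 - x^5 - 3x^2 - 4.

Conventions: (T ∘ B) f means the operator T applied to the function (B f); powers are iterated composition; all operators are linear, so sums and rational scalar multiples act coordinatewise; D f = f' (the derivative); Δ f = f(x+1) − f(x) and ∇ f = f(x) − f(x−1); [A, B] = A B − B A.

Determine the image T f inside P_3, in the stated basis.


∇ f = 2x^5 - 10x^4 + (50/3)x^3 - 15x^2 + x + 5/3
D ∇ f = 10x^4 - 40x^3 + 50x^2 - 30x + 1
∇ D ∇ f = 40x^3 - 180x^2 + 260x - 130
∇ ∇ f = 10x^4 - 60x^3 + 130x^2 - 130x + 134/3
D ∇ ∇ f = 40x^3 - 180x^2 + 260x - 130
[∇, D] ∇ f = 0

the image equals g(x) = 0


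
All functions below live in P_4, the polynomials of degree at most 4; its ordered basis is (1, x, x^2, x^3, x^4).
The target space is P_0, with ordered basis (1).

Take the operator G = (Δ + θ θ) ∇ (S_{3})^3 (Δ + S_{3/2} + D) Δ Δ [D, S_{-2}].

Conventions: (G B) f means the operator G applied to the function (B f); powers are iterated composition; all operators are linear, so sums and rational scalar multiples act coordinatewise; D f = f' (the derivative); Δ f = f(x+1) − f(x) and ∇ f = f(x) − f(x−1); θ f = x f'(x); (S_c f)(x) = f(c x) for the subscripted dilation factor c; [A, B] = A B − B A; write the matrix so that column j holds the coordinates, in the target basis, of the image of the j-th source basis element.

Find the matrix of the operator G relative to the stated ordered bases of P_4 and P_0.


the matrix is [[0, 0, 0, 0, 0]] (rows listed top to bottom)

image of 1: 0
image of x: 0
image of x^2: 0
image of x^3: 0
image of x^4: 0
each image's coordinates form column j of the matrix


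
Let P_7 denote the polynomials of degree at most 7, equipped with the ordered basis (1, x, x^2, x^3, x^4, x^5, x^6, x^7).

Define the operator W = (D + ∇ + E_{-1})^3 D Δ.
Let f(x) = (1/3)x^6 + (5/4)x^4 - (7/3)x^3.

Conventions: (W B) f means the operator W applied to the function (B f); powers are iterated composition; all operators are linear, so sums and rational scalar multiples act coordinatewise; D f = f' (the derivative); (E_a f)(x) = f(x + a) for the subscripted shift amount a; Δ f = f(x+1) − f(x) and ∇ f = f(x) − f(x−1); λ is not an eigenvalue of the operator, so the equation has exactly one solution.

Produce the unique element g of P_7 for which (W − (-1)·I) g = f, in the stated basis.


g(x) = (1/3)x^6 - (35/4)x^4 - (427/3)x^3 - 455x^2 + 859x + 4607

write g with unknown coordinates in the stated basis and equate coefficients in (W − (-1)·I) g = f
solving from the highest basis element down gives g = (1/3)x^6 - (35/4)x^4 - (427/3)x^3 - 455x^2 + 859x + 4607
check: W g = 10x^4 + 140x^3 + 455x^2 - 859x - 4607
so W g − (-1)·g = (1/3)x^6 + (5/4)x^4 - (7/3)x^3 = f ✓


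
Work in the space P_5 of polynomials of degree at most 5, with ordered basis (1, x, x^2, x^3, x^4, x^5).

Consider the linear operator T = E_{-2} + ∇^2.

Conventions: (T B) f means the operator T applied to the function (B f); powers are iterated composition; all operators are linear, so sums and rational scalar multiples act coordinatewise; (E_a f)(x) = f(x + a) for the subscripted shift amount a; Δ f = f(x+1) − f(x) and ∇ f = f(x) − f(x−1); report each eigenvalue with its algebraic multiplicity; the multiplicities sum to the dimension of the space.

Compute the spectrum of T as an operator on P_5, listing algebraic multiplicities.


image of 1: 1
image of x: x - 2
image of x^2: x^2 - 4x + 6
image of x^3: x^3 - 6x^2 + 18x - 14
image of x^4: x^4 - 8x^3 + 36x^2 - 56x + 30
image of x^5: x^5 - 10x^4 + 60x^3 - 140x^2 + 150x - 62
the matrix is upper triangular; its diagonal is (1, 1, 1, 1, 1, 1)
for a triangular matrix the eigenvalues are the diagonal entries, with algebraic multiplicity their repetition count

λ = 1 (multiplicity 6)


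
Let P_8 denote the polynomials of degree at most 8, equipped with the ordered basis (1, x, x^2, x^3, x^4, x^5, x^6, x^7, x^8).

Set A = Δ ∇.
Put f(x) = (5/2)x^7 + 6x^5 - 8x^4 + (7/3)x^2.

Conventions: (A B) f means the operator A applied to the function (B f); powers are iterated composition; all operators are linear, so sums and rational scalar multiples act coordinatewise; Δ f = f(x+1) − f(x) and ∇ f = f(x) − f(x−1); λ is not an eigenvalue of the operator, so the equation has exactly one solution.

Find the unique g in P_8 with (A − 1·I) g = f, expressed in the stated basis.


write g with unknown coordinates in the stated basis and equate coefficients in (A − 1·I) g = f
solving from the highest basis element down gives g = -(5/2)x^7 - 111x^5 + 8x^4 - 2395x^3 + (281/3)x^2 - 15515x + 610/3
check: A g = -105x^5 - 2395x^3 + 96x^2 - 15515x + 610/3
so A g − 1·g = (5/2)x^7 + 6x^5 - 8x^4 + (7/3)x^2 = f ✓

g(x) = -(5/2)x^7 - 111x^5 + 8x^4 - 2395x^3 + (281/3)x^2 - 15515x + 610/3


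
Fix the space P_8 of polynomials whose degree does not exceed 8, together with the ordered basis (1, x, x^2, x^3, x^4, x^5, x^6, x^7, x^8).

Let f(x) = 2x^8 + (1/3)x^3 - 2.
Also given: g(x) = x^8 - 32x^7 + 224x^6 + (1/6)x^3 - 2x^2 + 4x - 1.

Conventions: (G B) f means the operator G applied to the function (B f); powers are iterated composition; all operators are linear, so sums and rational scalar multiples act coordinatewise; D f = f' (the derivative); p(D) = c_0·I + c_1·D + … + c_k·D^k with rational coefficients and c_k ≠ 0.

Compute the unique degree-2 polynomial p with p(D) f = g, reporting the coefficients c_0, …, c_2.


p(D) = (1/2)·I − 2·D + 2·D^2, i.e. c_0 = 1/2, c_1 = -2, c_2 = 2

D^0 f = 2x^8 + (1/3)x^3 - 2
D^1 f = 16x^7 + x^2
D^2 f = 112x^6 + 2x
matching coefficients of g against c_0 f + c_1 Df + … from the top degree down determines the c_i
solution: c_0 = 1/2, c_1 = -2, c_2 = 2


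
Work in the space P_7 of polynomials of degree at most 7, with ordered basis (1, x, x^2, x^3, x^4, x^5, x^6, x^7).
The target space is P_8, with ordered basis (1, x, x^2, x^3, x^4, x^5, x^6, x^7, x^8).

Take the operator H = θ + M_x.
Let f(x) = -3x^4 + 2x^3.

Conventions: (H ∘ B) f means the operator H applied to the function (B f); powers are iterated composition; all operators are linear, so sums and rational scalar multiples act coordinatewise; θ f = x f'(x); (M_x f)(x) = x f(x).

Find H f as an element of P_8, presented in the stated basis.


g(x) = -3x^5 - 10x^4 + 6x^3

θ f = -12x^4 + 6x^3
M_x f = -3x^5 + 2x^4
(θ + M_x) f = -3x^5 - 10x^4 + 6x^3


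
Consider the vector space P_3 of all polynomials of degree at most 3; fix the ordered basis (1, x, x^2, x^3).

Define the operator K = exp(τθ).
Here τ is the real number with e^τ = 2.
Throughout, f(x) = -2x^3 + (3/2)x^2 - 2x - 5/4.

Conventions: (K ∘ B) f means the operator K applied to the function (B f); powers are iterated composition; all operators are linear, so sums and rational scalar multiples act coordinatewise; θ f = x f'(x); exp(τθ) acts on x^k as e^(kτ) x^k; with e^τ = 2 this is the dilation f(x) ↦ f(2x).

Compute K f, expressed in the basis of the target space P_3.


the image equals g(x) = -16x^3 + 6x^2 - 4x - 5/4

exp(τθ) x^k = e^(kτ) x^k; with e^τ = 2 this sends x^k to 2^k x^k
x ↦ 2 x
x^2 ↦ 4 x^2
x^3 ↦ 8 x^3
applying this coordinatewise to f: exp(τθ) f = -16x^3 + 6x^2 - 4x - 5/4


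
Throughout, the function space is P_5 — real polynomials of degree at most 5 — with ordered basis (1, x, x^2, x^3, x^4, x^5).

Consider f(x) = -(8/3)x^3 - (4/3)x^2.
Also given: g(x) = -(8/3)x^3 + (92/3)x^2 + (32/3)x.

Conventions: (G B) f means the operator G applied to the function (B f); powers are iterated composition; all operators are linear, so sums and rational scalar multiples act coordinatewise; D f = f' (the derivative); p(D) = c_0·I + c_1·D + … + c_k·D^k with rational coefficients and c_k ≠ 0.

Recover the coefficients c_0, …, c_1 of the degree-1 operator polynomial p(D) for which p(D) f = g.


D^0 f = -(8/3)x^3 - (4/3)x^2
D^1 f = -8x^2 - (8/3)x
matching coefficients of g against c_0 f + c_1 Df + … from the top degree down determines the c_i
solution: c_0 = 1, c_1 = -4

c_0 = 1, c_1 = -4


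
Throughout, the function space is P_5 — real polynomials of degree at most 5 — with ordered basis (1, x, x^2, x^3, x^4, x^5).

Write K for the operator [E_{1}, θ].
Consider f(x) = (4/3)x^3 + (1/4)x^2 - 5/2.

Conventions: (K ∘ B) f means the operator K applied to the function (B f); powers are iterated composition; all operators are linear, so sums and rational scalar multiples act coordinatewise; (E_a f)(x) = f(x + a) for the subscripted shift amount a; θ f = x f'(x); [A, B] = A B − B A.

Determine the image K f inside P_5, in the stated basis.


θ f = 4x^3 + (1/2)x^2
E_{1} θ f = 4x^3 + (25/2)x^2 + 13x + 9/2
E_{1} f = (4/3)x^3 + (17/4)x^2 + (9/2)x - 11/12
θ E_{1} f = 4x^3 + (17/2)x^2 + (9/2)x
[E_{1}, θ] f = 4x^2 + (17/2)x + 9/2

the result is g(x) = 4x^2 + (17/2)x + 9/2


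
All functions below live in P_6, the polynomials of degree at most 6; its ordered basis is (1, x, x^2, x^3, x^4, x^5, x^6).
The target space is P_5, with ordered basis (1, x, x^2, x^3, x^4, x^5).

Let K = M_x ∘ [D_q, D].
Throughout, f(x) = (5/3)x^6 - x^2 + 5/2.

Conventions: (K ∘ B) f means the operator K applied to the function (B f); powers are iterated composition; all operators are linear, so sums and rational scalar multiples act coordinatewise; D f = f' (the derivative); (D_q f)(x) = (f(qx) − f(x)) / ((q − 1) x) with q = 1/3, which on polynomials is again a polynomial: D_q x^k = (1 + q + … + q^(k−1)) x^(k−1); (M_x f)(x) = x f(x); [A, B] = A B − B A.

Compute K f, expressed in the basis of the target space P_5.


the image equals g(x) = (1790/729)x^5 - (2/3)x

D f = 10x^5 - 2x
D_q D f = (1210/81)x^4 - 2
D_q f = (1820/729)x^5 - (4/3)x
D D_q f = (9100/729)x^4 - 4/3
[D_q, D] f = (1790/729)x^4 - 2/3
M_x [D_q, D] f = (1790/729)x^5 - (2/3)x


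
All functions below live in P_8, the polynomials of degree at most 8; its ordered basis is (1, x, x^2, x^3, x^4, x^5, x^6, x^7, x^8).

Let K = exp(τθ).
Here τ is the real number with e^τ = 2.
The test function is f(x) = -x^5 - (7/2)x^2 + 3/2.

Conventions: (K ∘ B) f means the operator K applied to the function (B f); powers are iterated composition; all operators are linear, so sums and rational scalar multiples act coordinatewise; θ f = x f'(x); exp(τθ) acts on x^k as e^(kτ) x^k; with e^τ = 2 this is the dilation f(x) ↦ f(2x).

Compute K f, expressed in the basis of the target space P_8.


the result is g(x) = -32x^5 - 14x^2 + 3/2

exp(τθ) x^k = e^(kτ) x^k; with e^τ = 2 this sends x^k to 2^k x^k
x^2 ↦ 4 x^2
x^5 ↦ 32 x^5
applying this coordinatewise to f: exp(τθ) f = -32x^5 - 14x^2 + 3/2


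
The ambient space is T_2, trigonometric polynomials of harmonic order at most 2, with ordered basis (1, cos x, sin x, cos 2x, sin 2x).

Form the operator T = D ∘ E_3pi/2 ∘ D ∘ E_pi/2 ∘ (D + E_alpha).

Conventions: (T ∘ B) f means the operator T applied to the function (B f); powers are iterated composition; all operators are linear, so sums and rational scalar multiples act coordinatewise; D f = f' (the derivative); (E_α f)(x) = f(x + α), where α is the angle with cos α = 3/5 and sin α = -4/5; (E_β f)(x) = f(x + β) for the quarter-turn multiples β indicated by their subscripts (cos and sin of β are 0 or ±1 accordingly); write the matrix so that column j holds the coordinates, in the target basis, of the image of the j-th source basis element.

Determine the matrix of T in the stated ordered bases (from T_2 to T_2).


image of 1: 0
image of cos x: -(3/5)cos x + (1/5)sin x
image of sin x: -(1/5)cos x - (3/5)sin x
image of cos 2x: (28/25)cos 2x + (104/25)sin 2x
image of sin 2x: -(104/25)cos 2x + (28/25)sin 2x
each image's coordinates form column j of the matrix

the matrix is [[0, 0, 0, 0, 0]; [0, -3/5, -1/5, 0, 0]; [0, 1/5, -3/5, 0, 0]; [0, 0, 0, 28/25, -104/25]; [0, 0, 0, 104/25, 28/25]] (rows listed top to bottom)


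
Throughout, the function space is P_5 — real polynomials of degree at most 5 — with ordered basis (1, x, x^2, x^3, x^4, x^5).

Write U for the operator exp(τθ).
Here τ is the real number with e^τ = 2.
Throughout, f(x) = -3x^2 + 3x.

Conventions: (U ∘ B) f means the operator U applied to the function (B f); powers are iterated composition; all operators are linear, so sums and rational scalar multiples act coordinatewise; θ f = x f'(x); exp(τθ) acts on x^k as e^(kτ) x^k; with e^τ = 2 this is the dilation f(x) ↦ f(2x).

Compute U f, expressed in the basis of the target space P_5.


exp(τθ) x^k = e^(kτ) x^k; with e^τ = 2 this sends x^k to 2^k x^k
x ↦ 2 x
x^2 ↦ 4 x^2
applying this coordinatewise to f: exp(τθ) f = -12x^2 + 6x

g(x) = -12x^2 + 6x


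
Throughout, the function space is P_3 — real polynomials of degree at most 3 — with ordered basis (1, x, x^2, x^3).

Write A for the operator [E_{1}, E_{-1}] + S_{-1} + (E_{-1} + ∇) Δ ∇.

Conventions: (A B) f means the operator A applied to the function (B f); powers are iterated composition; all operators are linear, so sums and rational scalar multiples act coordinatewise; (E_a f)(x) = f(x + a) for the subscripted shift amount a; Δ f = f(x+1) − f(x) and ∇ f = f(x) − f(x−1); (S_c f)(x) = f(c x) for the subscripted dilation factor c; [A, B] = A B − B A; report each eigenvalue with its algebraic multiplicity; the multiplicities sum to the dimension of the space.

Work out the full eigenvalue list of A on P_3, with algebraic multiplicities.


image of 1: 1
image of x: -x
image of x^2: x^2 + 2
image of x^3: -x^3 + 6x
the matrix is upper triangular; its diagonal is (1, -1, 1, -1)
for a triangular matrix the eigenvalues are the diagonal entries, with algebraic multiplicity their repetition count

λ = -1 (multiplicity 2), λ = 1 (multiplicity 2)


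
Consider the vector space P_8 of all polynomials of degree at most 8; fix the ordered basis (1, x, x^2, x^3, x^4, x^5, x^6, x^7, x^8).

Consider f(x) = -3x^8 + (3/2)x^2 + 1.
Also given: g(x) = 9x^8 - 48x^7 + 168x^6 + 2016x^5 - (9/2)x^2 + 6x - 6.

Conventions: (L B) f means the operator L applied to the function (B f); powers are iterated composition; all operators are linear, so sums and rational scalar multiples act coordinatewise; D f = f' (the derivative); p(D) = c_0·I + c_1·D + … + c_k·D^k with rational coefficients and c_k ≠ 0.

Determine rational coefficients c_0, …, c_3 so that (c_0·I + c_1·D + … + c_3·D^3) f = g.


D^0 f = -3x^8 + (3/2)x^2 + 1
D^1 f = -24x^7 + 3x
D^2 f = -168x^6 + 3
D^3 f = -1008x^5
matching coefficients of g against c_0 f + c_1 Df + … from the top degree down determines the c_i
solution: c_0 = -3, c_1 = 2, c_2 = -1, c_3 = -2

c_0 = -3, c_1 = 2, c_2 = -1, c_3 = -2


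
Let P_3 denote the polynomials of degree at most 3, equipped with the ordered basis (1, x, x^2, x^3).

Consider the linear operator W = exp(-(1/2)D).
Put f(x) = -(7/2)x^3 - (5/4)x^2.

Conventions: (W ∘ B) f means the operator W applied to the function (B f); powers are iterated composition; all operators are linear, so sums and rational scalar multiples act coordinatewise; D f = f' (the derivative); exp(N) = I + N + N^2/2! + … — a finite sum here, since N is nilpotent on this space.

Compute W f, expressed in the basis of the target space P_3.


the image equals g(x) = -(7/2)x^3 + 4x^2 - (11/8)x + 1/8

order-1 term: (21/4)x^2 + (5/4)x
order-2 term: -(21/8)x - 5/16
order-3 term: 7/16
the series for exp(-(1/2)D) f terminates at order 3
exp(-(1/2)D) f = -(7/2)x^3 + 4x^2 - (11/8)x + 1/8
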